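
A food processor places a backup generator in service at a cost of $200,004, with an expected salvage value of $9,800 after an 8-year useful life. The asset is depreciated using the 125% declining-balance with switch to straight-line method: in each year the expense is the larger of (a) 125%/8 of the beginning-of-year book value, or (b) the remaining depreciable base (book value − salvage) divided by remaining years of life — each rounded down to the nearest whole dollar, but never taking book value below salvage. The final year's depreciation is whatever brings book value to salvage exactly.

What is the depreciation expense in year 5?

Depreciable base = $200,004 − $9,800 = $190,204.
Year 1: DB = ⌊$200,004 × 125%/8⌋ = $31,250; SL = ⌊$190,204/8⌋ = $23,775 → take DB $31,250. Book value $168,754.
Year 2: DB = ⌊$168,754 × 125%/8⌋ = $26,367; SL = ⌊$158,954/7⌋ = $22,707 → take DB $26,367. Book value $142,387.
Year 3: DB = ⌊$142,387 × 125%/8⌋ = $22,247; SL = ⌊$132,587/6⌋ = $22,097 → take DB $22,247. Book value $120,140.
Year 4: DB = ⌊$120,140 × 125%/8⌋ = $18,771; SL = ⌊$110,340/5⌋ = $22,068 → take SL $22,068. Book value $98,072.
Year 5: DB = ⌊$98,072 × 125%/8⌋ = $15,323; SL = ⌊$88,272/4⌋ = $22,068 → take SL $22,068. Book value $76,004.

$22,068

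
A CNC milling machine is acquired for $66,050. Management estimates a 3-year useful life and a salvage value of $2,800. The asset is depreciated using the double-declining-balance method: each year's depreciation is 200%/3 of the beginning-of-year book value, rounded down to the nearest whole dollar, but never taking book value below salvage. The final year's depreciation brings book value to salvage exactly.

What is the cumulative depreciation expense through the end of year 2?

Depreciable base = $66,050 − $2,800 = $63,250.
Year 1: ⌊$66,050 × 200%/3⌋ = $44,033. Book value $22,017.
Year 2: ⌊$22,017 × 200%/3⌋ = $14,678. Book value $7,339.
Accumulated through year 2 = $66,050 − $7,339 = $58,711.

$58,711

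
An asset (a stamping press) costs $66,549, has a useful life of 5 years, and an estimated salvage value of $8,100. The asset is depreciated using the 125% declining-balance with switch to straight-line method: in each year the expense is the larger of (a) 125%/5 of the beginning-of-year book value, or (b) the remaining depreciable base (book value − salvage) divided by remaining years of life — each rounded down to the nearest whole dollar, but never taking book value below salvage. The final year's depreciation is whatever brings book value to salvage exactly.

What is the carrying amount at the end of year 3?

Depreciable base = $66,549 − $8,100 = $58,449.
Year 1: DB = ⌊$66,549 × 125%/5⌋ = $16,637; SL = ⌊$58,449/5⌋ = $11,689 → take DB $16,637. Book value $49,912.
Year 2: DB = ⌊$49,912 × 125%/5⌋ = $12,478; SL = ⌊$41,812/4⌋ = $10,453 → take DB $12,478. Book value $37,434.
Year 3: DB = ⌊$37,434 × 125%/5⌋ = $9,358; SL = ⌊$29,334/3⌋ = $9,778 → take SL $9,778. Book value $27,656.

$27,656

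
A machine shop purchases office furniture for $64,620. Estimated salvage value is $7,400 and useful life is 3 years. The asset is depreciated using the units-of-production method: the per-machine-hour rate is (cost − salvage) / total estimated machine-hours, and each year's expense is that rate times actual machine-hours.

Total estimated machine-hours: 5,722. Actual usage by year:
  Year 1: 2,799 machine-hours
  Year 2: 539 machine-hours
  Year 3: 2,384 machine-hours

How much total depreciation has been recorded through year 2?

$33,380

Depreciable base = $64,620 − $7,400 = $57,220.
Rate = $57,220 / 5,722 machine-hours = $10 per machine-hour.
Year 1: 2,799 × $10 = $27,990. Book value $36,630.
Year 2: 539 × $10 = $5,390. Book value $31,240.
Accumulated through year 2 = $64,620 − $31,240 = $33,380.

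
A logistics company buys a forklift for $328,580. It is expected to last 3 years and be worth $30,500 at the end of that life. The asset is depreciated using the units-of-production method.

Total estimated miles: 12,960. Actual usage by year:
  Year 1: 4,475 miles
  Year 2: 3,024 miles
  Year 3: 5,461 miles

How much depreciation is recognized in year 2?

Depreciable base = $328,580 − $30,500 = $298,080.
Rate = $298,080 / 12,960 miles = $23 per mile.
Year 1: 4,475 × $23 = $102,925. Book value $225,655.
Year 2: 3,024 × $23 = $69,552. Book value $156,103.

$69,552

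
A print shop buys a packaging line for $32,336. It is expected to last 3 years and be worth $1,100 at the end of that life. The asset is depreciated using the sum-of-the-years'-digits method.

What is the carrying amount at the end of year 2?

$6,306

Depreciable base = $32,336 − $1,100 = $31,236.
Sum of the years' digits = 3+2+1 = 6.
Year 1: $31,236 × 3/6 = $15,618. Book value $16,718.
Year 2: $31,236 × 2/6 = $10,412. Book value $6,306.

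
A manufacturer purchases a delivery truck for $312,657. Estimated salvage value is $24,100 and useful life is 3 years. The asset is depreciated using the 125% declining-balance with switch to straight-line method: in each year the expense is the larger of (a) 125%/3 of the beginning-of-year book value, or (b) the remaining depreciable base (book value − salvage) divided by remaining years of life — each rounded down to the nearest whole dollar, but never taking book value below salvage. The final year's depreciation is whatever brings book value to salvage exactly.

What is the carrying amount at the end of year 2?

$103,242

Depreciable base = $312,657 − $24,100 = $288,557.
Year 1: DB = ⌊$312,657 × 125%/3⌋ = $130,273; SL = ⌊$288,557/3⌋ = $96,185 → take DB $130,273. Book value $182,384.
Year 2: DB = ⌊$182,384 × 125%/3⌋ = $75,993; SL = ⌊$158,284/2⌋ = $79,142 → take SL $79,142. Book value $103,242.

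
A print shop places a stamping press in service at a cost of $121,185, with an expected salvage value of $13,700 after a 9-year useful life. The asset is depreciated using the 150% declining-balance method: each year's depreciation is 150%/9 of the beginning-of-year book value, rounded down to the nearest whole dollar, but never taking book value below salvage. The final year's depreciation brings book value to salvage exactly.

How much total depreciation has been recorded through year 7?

Depreciable base = $121,185 − $13,700 = $107,485.
Year 1: ⌊$121,185 × 150%/9⌋ = $20,197. Book value $100,988.
Year 2: ⌊$100,988 × 150%/9⌋ = $16,831. Book value $84,157.
Year 3: ⌊$84,157 × 150%/9⌋ = $14,026. Book value $70,131.
Year 4: ⌊$70,131 × 150%/9⌋ = $11,688. Book value $58,443.
Year 5: ⌊$58,443 × 150%/9⌋ = $9,740. Book value $48,703.
Year 6: ⌊$48,703 × 150%/9⌋ = $8,117. Book value $40,586.
Year 7: ⌊$40,586 × 150%/9⌋ = $6,764. Book value $33,822.
Accumulated through year 7 = $121,185 − $33,822 = $87,363.

$87,363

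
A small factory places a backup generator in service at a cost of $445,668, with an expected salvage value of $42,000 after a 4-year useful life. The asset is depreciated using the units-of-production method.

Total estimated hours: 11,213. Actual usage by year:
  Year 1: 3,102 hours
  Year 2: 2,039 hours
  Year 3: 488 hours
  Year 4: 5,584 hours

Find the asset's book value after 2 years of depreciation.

Depreciable base = $445,668 − $42,000 = $403,668.
Rate = $403,668 / 11,213 hours = $36 per hour.
Year 1: 3,102 × $36 = $111,672. Book value $333,996.
Year 2: 2,039 × $36 = $73,404. Book value $260,592.

$260,592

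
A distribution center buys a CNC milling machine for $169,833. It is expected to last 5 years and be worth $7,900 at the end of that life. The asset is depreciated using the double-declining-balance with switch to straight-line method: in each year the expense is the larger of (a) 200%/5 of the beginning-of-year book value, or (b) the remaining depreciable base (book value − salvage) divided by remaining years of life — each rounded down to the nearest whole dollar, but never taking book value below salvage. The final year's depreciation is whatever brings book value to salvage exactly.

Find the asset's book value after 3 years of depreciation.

$36,684

Depreciable base = $169,833 − $7,900 = $161,933.
Year 1: DB = ⌊$169,833 × 200%/5⌋ = $67,933; SL = ⌊$161,933/5⌋ = $32,386 → take DB $67,933. Book value $101,900.
Year 2: DB = ⌊$101,900 × 200%/5⌋ = $40,760; SL = ⌊$94,000/4⌋ = $23,500 → take DB $40,760. Book value $61,140.
Year 3: DB = ⌊$61,140 × 200%/5⌋ = $24,456; SL = ⌊$53,240/3⌋ = $17,746 → take DB $24,456. Book value $36,684.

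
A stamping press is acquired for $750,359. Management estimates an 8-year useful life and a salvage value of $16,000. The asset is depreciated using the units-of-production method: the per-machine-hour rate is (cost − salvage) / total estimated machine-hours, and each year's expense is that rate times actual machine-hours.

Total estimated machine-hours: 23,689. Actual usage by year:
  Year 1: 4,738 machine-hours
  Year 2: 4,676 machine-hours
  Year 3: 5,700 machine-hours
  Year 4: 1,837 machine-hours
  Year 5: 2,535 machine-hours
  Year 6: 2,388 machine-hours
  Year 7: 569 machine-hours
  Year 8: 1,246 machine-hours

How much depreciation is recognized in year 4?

Depreciable base = $750,359 − $16,000 = $734,359.
Rate = $734,359 / 23,689 machine-hours = $31 per machine-hour.
Year 1: 4,738 × $31 = $146,878. Book value $603,481.
Year 2: 4,676 × $31 = $144,956. Book value $458,525.
Year 3: 5,700 × $31 = $176,700. Book value $281,825.
Year 4: 1,837 × $31 = $56,947. Book value $224,878.

$56,947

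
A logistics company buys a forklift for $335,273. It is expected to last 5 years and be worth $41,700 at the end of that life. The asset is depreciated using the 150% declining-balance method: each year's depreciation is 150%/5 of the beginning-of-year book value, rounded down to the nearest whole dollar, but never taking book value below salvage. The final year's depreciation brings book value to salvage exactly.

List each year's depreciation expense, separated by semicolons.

Depreciable base = $335,273 − $41,700 = $293,573.
Year 1: ⌊$335,273 × 150%/5⌋ = $100,581. Book value $234,692.
Year 2: ⌊$234,692 × 150%/5⌋ = $70,407. Book value $164,285.
Year 3: ⌊$164,285 × 150%/5⌋ = $49,285. Book value $115,000.
Year 4: ⌊$115,000 × 150%/5⌋ = $34,500. Book value $80,500.
Year 5 (final): $80,500 − $41,700 = $38,800. Book value $41,700.

$100,581; $70,407; $49,285; $34,500; $38,800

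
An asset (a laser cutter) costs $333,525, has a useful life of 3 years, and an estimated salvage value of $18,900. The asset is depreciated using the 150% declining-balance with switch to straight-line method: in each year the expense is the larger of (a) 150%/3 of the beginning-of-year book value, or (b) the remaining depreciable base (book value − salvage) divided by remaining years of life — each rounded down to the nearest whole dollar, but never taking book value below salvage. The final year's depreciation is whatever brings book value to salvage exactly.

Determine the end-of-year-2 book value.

Depreciable base = $333,525 − $18,900 = $314,625.
Year 1: DB = ⌊$333,525 × 150%/3⌋ = $166,762; SL = ⌊$314,625/3⌋ = $104,875 → take DB $166,762. Book value $166,763.
Year 2: DB = ⌊$166,763 × 150%/3⌋ = $83,381; SL = ⌊$147,863/2⌋ = $73,931 → take DB $83,381. Book value $83,382.

$83,382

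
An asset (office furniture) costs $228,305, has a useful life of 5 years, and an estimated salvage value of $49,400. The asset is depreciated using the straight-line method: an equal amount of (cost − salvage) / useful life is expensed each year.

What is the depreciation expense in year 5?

Depreciable base = $228,305 − $49,400 = $178,905.
Annual expense = $178,905 / 5 = $35,781.

$35,781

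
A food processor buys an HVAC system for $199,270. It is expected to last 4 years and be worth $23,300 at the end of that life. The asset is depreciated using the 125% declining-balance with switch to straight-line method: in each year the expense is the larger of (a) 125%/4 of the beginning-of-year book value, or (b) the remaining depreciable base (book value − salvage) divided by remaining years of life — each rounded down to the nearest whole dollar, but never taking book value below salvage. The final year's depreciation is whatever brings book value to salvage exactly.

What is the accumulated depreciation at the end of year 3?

$140,526

Depreciable base = $199,270 − $23,300 = $175,970.
Year 1: DB = ⌊$199,270 × 125%/4⌋ = $62,271; SL = ⌊$175,970/4⌋ = $43,992 → take DB $62,271. Book value $136,999.
Year 2: DB = ⌊$136,999 × 125%/4⌋ = $42,812; SL = ⌊$113,699/3⌋ = $37,899 → take DB $42,812. Book value $94,187.
Year 3: DB = ⌊$94,187 × 125%/4⌋ = $29,433; SL = ⌊$70,887/2⌋ = $35,443 → take SL $35,443. Book value $58,744.
Accumulated through year 3 = $199,270 − $58,744 = $140,526.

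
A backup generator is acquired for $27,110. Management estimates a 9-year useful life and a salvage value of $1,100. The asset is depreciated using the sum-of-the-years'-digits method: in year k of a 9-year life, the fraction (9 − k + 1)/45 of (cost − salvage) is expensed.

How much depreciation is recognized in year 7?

Depreciable base = $27,110 − $1,100 = $26,010.
Sum of the years' digits = 9+8+7+6+5+4+3+2+1 = 45.
Year 1: $26,010 × 9/45 = $5,202. Book value $21,908.
Year 2: $26,010 × 8/45 = $4,624. Book value $17,284.
Year 3: $26,010 × 7/45 = $4,046. Book value $13,238.
Year 4: $26,010 × 6/45 = $3,468. Book value $9,770.
Year 5: $26,010 × 5/45 = $2,890. Book value $6,880.
Year 6: $26,010 × 4/45 = $2,312. Book value $4,568.
Year 7: $26,010 × 3/45 = $1,734. Book value $2,834.

$1,734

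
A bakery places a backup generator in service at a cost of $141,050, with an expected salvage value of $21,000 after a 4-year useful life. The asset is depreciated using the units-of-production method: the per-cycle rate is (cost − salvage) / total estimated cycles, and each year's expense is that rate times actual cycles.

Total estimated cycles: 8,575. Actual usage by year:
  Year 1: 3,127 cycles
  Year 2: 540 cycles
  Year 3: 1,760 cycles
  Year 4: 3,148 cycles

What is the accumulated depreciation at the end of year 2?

$51,338

Depreciable base = $141,050 − $21,000 = $120,050.
Rate = $120,050 / 8,575 cycles = $14 per cycle.
Year 1: 3,127 × $14 = $43,778. Book value $97,272.
Year 2: 540 × $14 = $7,560. Book value $89,712.
Accumulated through year 2 = $141,050 − $89,712 = $51,338.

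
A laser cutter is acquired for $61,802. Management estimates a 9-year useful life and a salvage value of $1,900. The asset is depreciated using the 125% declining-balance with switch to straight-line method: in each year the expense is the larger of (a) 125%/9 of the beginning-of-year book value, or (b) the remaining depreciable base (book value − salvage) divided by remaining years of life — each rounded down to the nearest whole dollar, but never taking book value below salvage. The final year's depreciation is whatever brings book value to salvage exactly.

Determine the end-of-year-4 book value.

Depreciable base = $61,802 − $1,900 = $59,902.
Year 1: DB = ⌊$61,802 × 125%/9⌋ = $8,583; SL = ⌊$59,902/9⌋ = $6,655 → take DB $8,583. Book value $53,219.
Year 2: DB = ⌊$53,219 × 125%/9⌋ = $7,391; SL = ⌊$51,319/8⌋ = $6,414 → take DB $7,391. Book value $45,828.
Year 3: DB = ⌊$45,828 × 125%/9⌋ = $6,365; SL = ⌊$43,928/7⌋ = $6,275 → take DB $6,365. Book value $39,463.
Year 4: DB = ⌊$39,463 × 125%/9⌋ = $5,480; SL = ⌊$37,563/6⌋ = $6,260 → take SL $6,260. Book value $33,203.

$33,203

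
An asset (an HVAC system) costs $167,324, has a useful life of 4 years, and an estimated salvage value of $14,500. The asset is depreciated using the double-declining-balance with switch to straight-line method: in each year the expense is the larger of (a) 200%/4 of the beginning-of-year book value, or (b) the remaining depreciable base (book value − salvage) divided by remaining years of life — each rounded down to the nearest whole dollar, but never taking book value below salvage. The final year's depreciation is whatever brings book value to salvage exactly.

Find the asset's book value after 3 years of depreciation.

Depreciable base = $167,324 − $14,500 = $152,824.
Year 1: DB = ⌊$167,324 × 200%/4⌋ = $83,662; SL = ⌊$152,824/4⌋ = $38,206 → take DB $83,662. Book value $83,662.
Year 2: DB = ⌊$83,662 × 200%/4⌋ = $41,831; SL = ⌊$69,162/3⌋ = $23,054 → take DB $41,831. Book value $41,831.
Year 3: DB = ⌊$41,831 × 200%/4⌋ = $20,915; SL = ⌊$27,331/2⌋ = $13,665 → take DB $20,915. Book value $20,916.

$20,916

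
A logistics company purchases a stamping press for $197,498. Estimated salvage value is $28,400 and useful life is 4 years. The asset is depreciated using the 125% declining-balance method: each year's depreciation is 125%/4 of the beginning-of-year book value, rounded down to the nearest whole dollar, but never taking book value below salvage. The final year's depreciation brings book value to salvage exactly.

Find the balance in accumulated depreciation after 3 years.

$133,320

Depreciable base = $197,498 − $28,400 = $169,098.
Year 1: ⌊$197,498 × 125%/4⌋ = $61,718. Book value $135,780.
Year 2: ⌊$135,780 × 125%/4⌋ = $42,431. Book value $93,349.
Year 3: ⌊$93,349 × 125%/4⌋ = $29,171. Book value $64,178.
Accumulated through year 3 = $197,498 − $64,178 = $133,320.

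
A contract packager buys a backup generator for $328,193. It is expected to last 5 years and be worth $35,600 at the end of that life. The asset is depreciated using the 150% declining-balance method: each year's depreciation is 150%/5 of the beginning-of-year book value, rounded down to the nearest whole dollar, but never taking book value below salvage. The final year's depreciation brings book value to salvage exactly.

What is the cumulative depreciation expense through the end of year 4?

Depreciable base = $328,193 − $35,600 = $292,593.
Year 1: ⌊$328,193 × 150%/5⌋ = $98,457. Book value $229,736.
Year 2: ⌊$229,736 × 150%/5⌋ = $68,920. Book value $160,816.
Year 3: ⌊$160,816 × 150%/5⌋ = $48,244. Book value $112,572.
Year 4: ⌊$112,572 × 150%/5⌋ = $33,771. Book value $78,801.
Accumulated through year 4 = $328,193 − $78,801 = $249,392.

$249,392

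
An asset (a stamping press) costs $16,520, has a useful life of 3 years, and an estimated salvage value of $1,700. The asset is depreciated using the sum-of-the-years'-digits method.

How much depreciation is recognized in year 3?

Depreciable base = $16,520 − $1,700 = $14,820.
Sum of the years' digits = 3+2+1 = 6.
Year 1: $14,820 × 3/6 = $7,410. Book value $9,110.
Year 2: $14,820 × 2/6 = $4,940. Book value $4,170.
Year 3: $14,820 × 1/6 = $2,470. Book value $1,700.

$2,470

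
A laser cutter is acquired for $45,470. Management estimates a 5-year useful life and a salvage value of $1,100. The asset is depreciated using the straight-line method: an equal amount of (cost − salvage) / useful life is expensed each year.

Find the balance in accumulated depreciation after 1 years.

Depreciable base = $45,470 − $1,100 = $44,370.
Annual expense = $44,370 / 5 = $8,874.
End of year 1: book value $36,596.
Accumulated through year 1 = $45,470 − $36,596 = $8,874.

$8,874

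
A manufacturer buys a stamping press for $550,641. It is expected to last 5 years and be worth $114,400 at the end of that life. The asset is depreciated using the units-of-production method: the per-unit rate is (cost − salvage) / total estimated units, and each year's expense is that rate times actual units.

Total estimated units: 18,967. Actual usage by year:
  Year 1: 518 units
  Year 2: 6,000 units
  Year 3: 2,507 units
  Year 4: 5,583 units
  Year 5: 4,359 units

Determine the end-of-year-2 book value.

Depreciable base = $550,641 − $114,400 = $436,241.
Rate = $436,241 / 18,967 units = $23 per unit.
Year 1: 518 × $23 = $11,914. Book value $538,727.
Year 2: 6,000 × $23 = $138,000. Book value $400,727.

$400,727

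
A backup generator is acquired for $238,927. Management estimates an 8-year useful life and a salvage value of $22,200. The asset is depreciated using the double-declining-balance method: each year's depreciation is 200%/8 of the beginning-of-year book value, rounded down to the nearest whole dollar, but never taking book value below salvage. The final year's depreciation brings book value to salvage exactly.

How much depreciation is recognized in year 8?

Depreciable base = $238,927 − $22,200 = $216,727.
Year 1: ⌊$238,927 × 200%/8⌋ = $59,731. Book value $179,196.
Year 2: ⌊$179,196 × 200%/8⌋ = $44,799. Book value $134,397.
Year 3: ⌊$134,397 × 200%/8⌋ = $33,599. Book value $100,798.
Year 4: ⌊$100,798 × 200%/8⌋ = $25,199. Book value $75,599.
Year 5: ⌊$75,599 × 200%/8⌋ = $18,899. Book value $56,700.
Year 6: ⌊$56,700 × 200%/8⌋ = $14,175. Book value $42,525.
Year 7: ⌊$42,525 × 200%/8⌋ = $10,631. Book value $31,894.
Year 8 (final): $31,894 − $22,200 = $9,694. Book value $22,200.

$9,694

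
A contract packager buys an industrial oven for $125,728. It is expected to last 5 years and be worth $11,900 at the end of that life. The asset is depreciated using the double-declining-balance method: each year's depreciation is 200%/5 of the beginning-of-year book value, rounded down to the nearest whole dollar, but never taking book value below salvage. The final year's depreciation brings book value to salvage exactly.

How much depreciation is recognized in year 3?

$18,105

Depreciable base = $125,728 − $11,900 = $113,828.
Year 1: ⌊$125,728 × 200%/5⌋ = $50,291. Book value $75,437.
Year 2: ⌊$75,437 × 200%/5⌋ = $30,174. Book value $45,263.
Year 3: ⌊$45,263 × 200%/5⌋ = $18,105. Book value $27,158.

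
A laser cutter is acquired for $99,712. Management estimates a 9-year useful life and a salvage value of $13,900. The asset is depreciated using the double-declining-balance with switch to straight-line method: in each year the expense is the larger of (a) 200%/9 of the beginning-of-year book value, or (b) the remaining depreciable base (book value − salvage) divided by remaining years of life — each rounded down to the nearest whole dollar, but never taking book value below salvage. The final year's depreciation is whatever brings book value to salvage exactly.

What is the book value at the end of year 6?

$22,075

Depreciable base = $99,712 − $13,900 = $85,812.
Year 1: DB = ⌊$99,712 × 200%/9⌋ = $22,158; SL = ⌊$85,812/9⌋ = $9,534 → take DB $22,158. Book value $77,554.
Year 2: DB = ⌊$77,554 × 200%/9⌋ = $17,234; SL = ⌊$63,654/8⌋ = $7,956 → take DB $17,234. Book value $60,320.
Year 3: DB = ⌊$60,320 × 200%/9⌋ = $13,404; SL = ⌊$46,420/7⌋ = $6,631 → take DB $13,404. Book value $46,916.
Year 4: DB = ⌊$46,916 × 200%/9⌋ = $10,425; SL = ⌊$33,016/6⌋ = $5,502 → take DB $10,425. Book value $36,491.
Year 5: DB = ⌊$36,491 × 200%/9⌋ = $8,109; SL = ⌊$22,591/5⌋ = $4,518 → take DB $8,109. Book value $28,382.
Year 6: DB = ⌊$28,382 × 200%/9⌋ = $6,307; SL = ⌊$14,482/4⌋ = $3,620 → take DB $6,307. Book value $22,075.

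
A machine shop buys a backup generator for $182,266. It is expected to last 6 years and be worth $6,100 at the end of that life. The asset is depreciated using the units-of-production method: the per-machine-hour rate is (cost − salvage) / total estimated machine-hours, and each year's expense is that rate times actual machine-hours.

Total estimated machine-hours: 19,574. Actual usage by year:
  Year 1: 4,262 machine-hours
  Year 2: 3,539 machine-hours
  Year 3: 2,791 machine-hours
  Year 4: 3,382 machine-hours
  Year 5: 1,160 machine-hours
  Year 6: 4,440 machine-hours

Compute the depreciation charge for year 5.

Depreciable base = $182,266 − $6,100 = $176,166.
Rate = $176,166 / 19,574 machine-hours = $9 per machine-hour.
Year 1: 4,262 × $9 = $38,358. Book value $143,908.
Year 2: 3,539 × $9 = $31,851. Book value $112,057.
Year 3: 2,791 × $9 = $25,119. Book value $86,938.
Year 4: 3,382 × $9 = $30,438. Book value $56,500.
Year 5: 1,160 × $9 = $10,440. Book value $46,060.

$10,440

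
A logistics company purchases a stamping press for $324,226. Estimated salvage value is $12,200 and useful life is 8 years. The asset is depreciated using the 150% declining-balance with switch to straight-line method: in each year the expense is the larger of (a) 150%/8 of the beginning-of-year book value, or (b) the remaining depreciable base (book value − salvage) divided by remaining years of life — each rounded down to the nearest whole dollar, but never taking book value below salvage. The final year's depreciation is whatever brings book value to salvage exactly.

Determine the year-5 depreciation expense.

$32,275

Depreciable base = $324,226 − $12,200 = $312,026.
Year 1: DB = ⌊$324,226 × 150%/8⌋ = $60,792; SL = ⌊$312,026/8⌋ = $39,003 → take DB $60,792. Book value $263,434.
Year 2: DB = ⌊$263,434 × 150%/8⌋ = $49,393; SL = ⌊$251,234/7⌋ = $35,890 → take DB $49,393. Book value $214,041.
Year 3: DB = ⌊$214,041 × 150%/8⌋ = $40,132; SL = ⌊$201,841/6⌋ = $33,640 → take DB $40,132. Book value $173,909.
Year 4: DB = ⌊$173,909 × 150%/8⌋ = $32,607; SL = ⌊$161,709/5⌋ = $32,341 → take DB $32,607. Book value $141,302.
Year 5: DB = ⌊$141,302 × 150%/8⌋ = $26,494; SL = ⌊$129,102/4⌋ = $32,275 → take SL $32,275. Book value $109,027.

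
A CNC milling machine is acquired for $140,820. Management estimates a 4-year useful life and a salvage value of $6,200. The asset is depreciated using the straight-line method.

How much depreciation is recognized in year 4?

Depreciable base = $140,820 − $6,200 = $134,620.
Annual expense = $134,620 / 4 = $33,655.

$33,655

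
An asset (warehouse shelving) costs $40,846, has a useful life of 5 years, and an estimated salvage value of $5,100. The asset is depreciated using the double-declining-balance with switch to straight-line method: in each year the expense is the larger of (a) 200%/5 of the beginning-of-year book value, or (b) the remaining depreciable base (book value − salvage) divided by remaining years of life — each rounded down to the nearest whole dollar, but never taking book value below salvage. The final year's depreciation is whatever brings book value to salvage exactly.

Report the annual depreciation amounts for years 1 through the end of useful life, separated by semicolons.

Depreciable base = $40,846 − $5,100 = $35,746.
Year 1: DB = ⌊$40,846 × 200%/5⌋ = $16,338; SL = ⌊$35,746/5⌋ = $7,149 → take DB $16,338. Book value $24,508.
Year 2: DB = ⌊$24,508 × 200%/5⌋ = $9,803; SL = ⌊$19,408/4⌋ = $4,852 → take DB $9,803. Book value $14,705.
Year 3: DB = ⌊$14,705 × 200%/5⌋ = $5,882; SL = ⌊$9,605/3⌋ = $3,201 → take DB $5,882. Book value $8,823.
Year 4: DB = ⌊$8,823 × 200%/5⌋ = $3,529; SL = ⌊$3,723/2⌋ = $1,861 → take DB $3,529. Book value $5,294.
Year 5 (final): $5,294 − $5,100 = $194. Book value $5,100.

$16,338; $9,803; $5,882; $3,529; $194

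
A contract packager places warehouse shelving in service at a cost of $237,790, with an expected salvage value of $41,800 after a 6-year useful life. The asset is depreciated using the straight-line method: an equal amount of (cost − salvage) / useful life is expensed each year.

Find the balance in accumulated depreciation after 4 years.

$130,660

Depreciable base = $237,790 − $41,800 = $195,990.
Annual expense = $195,990 / 6 = $32,665.
End of year 1: book value $205,125.
End of year 2: book value $172,460.
End of year 3: book value $139,795.
End of year 4: book value $107,130.
Accumulated through year 4 = $237,790 − $107,130 = $130,660.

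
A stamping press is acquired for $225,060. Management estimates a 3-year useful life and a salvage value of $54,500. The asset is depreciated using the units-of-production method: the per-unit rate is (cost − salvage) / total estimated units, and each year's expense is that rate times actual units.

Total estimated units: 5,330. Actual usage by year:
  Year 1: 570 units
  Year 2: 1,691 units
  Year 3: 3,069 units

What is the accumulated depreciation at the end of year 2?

Depreciable base = $225,060 − $54,500 = $170,560.
Rate = $170,560 / 5,330 units = $32 per unit.
Year 1: 570 × $32 = $18,240. Book value $206,820.
Year 2: 1,691 × $32 = $54,112. Book value $152,708.
Accumulated through year 2 = $225,060 − $152,708 = $72,352.

$72,352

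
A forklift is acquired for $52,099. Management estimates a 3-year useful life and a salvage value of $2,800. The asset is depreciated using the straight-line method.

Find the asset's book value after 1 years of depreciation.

$35,666

Depreciable base = $52,099 − $2,800 = $49,299.
Annual expense = $49,299 / 3 = $16,433.
End of year 1: book value $35,666.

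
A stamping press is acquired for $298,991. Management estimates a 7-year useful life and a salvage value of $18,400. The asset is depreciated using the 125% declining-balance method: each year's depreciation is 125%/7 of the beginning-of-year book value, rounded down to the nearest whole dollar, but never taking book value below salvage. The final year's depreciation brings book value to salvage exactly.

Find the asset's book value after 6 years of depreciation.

Depreciable base = $298,991 − $18,400 = $280,591.
Year 1: ⌊$298,991 × 125%/7⌋ = $53,391. Book value $245,600.
Year 2: ⌊$245,600 × 125%/7⌋ = $43,857. Book value $201,743.
Year 3: ⌊$201,743 × 125%/7⌋ = $36,025. Book value $165,718.
Year 4: ⌊$165,718 × 125%/7⌋ = $29,592. Book value $136,126.
Year 5: ⌊$136,126 × 125%/7⌋ = $24,308. Book value $111,818.
Year 6: ⌊$111,818 × 125%/7⌋ = $19,967. Book value $91,851.

$91,851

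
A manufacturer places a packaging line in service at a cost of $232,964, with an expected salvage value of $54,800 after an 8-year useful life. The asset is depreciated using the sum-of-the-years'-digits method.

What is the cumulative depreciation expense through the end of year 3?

Depreciable base = $232,964 − $54,800 = $178,164.
Sum of the years' digits = 8+7+6+5+4+3+2+1 = 36.
Year 1: $178,164 × 8/36 = $39,592. Book value $193,372.
Year 2: $178,164 × 7/36 = $34,643. Book value $158,729.
Year 3: $178,164 × 6/36 = $29,694. Book value $129,035.
Accumulated through year 3 = $232,964 − $129,035 = $103,929.

$103,929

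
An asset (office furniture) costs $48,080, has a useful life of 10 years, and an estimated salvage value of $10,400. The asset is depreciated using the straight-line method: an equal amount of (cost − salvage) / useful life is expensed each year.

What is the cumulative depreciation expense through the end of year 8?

$30,144

Depreciable base = $48,080 − $10,400 = $37,680.
Annual expense = $37,680 / 10 = $3,768.
End of year 1: book value $44,312.
End of year 2: book value $40,544.
End of year 3: book value $36,776.
End of year 4: book value $33,008.
End of year 5: book value $29,240.
End of year 6: book value $25,472.
End of year 7: book value $21,704.
End of year 8: book value $17,936.
Accumulated through year 8 = $48,080 − $17,936 = $30,144.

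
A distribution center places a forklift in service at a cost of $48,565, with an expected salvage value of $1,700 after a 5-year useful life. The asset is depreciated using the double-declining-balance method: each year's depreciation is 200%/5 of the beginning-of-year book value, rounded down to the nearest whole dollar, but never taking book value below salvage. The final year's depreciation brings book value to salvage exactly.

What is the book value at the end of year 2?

Depreciable base = $48,565 − $1,700 = $46,865.
Year 1: ⌊$48,565 × 200%/5⌋ = $19,426. Book value $29,139.
Year 2: ⌊$29,139 × 200%/5⌋ = $11,655. Book value $17,484.

$17,484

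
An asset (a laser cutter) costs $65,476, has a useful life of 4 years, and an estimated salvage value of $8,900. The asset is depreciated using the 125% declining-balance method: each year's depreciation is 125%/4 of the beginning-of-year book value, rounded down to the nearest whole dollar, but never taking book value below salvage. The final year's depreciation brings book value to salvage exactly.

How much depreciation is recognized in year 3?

Depreciable base = $65,476 − $8,900 = $56,576.
Year 1: ⌊$65,476 × 125%/4⌋ = $20,461. Book value $45,015.
Year 2: ⌊$45,015 × 125%/4⌋ = $14,067. Book value $30,948.
Year 3: ⌊$30,948 × 125%/4⌋ = $9,671. Book value $21,277.

$9,671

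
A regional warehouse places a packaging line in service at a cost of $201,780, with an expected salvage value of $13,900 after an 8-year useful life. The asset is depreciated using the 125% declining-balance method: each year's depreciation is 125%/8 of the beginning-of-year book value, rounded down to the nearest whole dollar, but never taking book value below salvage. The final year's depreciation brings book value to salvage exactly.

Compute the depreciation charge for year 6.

Depreciable base = $201,780 − $13,900 = $187,880.
Year 1: ⌊$201,780 × 125%/8⌋ = $31,528. Book value $170,252.
Year 2: ⌊$170,252 × 125%/8⌋ = $26,601. Book value $143,651.
Year 3: ⌊$143,651 × 125%/8⌋ = $22,445. Book value $121,206.
Year 4: ⌊$121,206 × 125%/8⌋ = $18,938. Book value $102,268.
Year 5: ⌊$102,268 × 125%/8⌋ = $15,979. Book value $86,289.
Year 6: ⌊$86,289 × 125%/8⌋ = $13,482. Book value $72,807.

$13,482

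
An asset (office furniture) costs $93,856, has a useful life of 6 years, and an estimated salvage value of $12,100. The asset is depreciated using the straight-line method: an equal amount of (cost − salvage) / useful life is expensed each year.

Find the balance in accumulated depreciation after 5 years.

$68,130

Depreciable base = $93,856 − $12,100 = $81,756.
Annual expense = $81,756 / 6 = $13,626.
End of year 1: book value $80,230.
End of year 2: book value $66,604.
End of year 3: book value $52,978.
End of year 4: book value $39,352.
End of year 5: book value $25,726.
Accumulated through year 5 = $93,856 − $25,726 = $68,130.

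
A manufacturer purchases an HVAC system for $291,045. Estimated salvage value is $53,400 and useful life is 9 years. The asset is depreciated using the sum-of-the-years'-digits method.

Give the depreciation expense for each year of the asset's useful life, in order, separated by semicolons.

$47,529; $42,248; $36,967; $31,686; $26,405; $21,124; $15,843; $10,562; $5,281

Depreciable base = $291,045 − $53,400 = $237,645.
Sum of the years' digits = 9+8+7+6+5+4+3+2+1 = 45.
Year 1: $237,645 × 9/45 = $47,529. Book value $243,516.
Year 2: $237,645 × 8/45 = $42,248. Book value $201,268.
Year 3: $237,645 × 7/45 = $36,967. Book value $164,301.
Year 4: $237,645 × 6/45 = $31,686. Book value $132,615.
Year 5: $237,645 × 5/45 = $26,405. Book value $106,210.
Year 6: $237,645 × 4/45 = $21,124. Book value $85,086.
Year 7: $237,645 × 3/45 = $15,843. Book value $69,243.
Year 8: $237,645 × 2/45 = $10,562. Book value $58,681.
Year 9: $237,645 × 1/45 = $5,281. Book value $53,400.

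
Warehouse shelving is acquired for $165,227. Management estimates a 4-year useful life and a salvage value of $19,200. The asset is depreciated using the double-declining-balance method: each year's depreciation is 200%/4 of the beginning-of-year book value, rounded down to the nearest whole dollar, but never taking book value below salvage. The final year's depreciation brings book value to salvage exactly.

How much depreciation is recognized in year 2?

Depreciable base = $165,227 − $19,200 = $146,027.
Year 1: ⌊$165,227 × 200%/4⌋ = $82,613. Book value $82,614.
Year 2: ⌊$82,614 × 200%/4⌋ = $41,307. Book value $41,307.

$41,307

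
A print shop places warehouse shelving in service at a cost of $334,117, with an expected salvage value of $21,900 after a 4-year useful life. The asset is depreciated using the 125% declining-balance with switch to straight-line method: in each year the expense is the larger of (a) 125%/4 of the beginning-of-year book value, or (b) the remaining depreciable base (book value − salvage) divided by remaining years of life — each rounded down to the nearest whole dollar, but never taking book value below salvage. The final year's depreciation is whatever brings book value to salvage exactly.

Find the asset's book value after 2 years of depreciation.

Depreciable base = $334,117 − $21,900 = $312,217.
Year 1: DB = ⌊$334,117 × 125%/4⌋ = $104,411; SL = ⌊$312,217/4⌋ = $78,054 → take DB $104,411. Book value $229,706.
Year 2: DB = ⌊$229,706 × 125%/4⌋ = $71,783; SL = ⌊$207,806/3⌋ = $69,268 → take DB $71,783. Book value $157,923.

$157,923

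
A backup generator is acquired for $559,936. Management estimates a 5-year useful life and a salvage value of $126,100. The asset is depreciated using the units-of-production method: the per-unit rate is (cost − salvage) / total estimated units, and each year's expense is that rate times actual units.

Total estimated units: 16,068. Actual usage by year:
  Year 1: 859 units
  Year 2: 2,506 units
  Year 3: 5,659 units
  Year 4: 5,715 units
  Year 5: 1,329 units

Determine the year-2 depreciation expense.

$67,662

Depreciable base = $559,936 − $126,100 = $433,836.
Rate = $433,836 / 16,068 units = $27 per unit.
Year 1: 859 × $27 = $23,193. Book value $536,743.
Year 2: 2,506 × $27 = $67,662. Book value $469,081.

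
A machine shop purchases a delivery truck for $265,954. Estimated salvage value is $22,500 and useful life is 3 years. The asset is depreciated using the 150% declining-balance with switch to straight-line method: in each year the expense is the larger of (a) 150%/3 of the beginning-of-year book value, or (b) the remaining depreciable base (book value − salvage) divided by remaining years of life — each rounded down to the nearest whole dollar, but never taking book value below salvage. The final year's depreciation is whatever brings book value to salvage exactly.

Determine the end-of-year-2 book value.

Depreciable base = $265,954 − $22,500 = $243,454.
Year 1: DB = ⌊$265,954 × 150%/3⌋ = $132,977; SL = ⌊$243,454/3⌋ = $81,151 → take DB $132,977. Book value $132,977.
Year 2: DB = ⌊$132,977 × 150%/3⌋ = $66,488; SL = ⌊$110,477/2⌋ = $55,238 → take DB $66,488. Book value $66,489.

$66,489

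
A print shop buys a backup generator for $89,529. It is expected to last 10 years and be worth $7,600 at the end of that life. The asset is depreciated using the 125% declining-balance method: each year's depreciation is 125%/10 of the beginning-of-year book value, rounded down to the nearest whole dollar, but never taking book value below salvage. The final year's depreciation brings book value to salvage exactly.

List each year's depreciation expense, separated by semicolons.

$11,191; $9,792; $8,568; $7,497; $6,560; $5,740; $5,022; $4,394; $3,845; $19,320

Depreciable base = $89,529 − $7,600 = $81,929.
Year 1: ⌊$89,529 × 125%/10⌋ = $11,191. Book value $78,338.
Year 2: ⌊$78,338 × 125%/10⌋ = $9,792. Book value $68,546.
Year 3: ⌊$68,546 × 125%/10⌋ = $8,568. Book value $59,978.
Year 4: ⌊$59,978 × 125%/10⌋ = $7,497. Book value $52,481.
Year 5: ⌊$52,481 × 125%/10⌋ = $6,560. Book value $45,921.
Year 6: ⌊$45,921 × 125%/10⌋ = $5,740. Book value $40,181.
Year 7: ⌊$40,181 × 125%/10⌋ = $5,022. Book value $35,159.
Year 8: ⌊$35,159 × 125%/10⌋ = $4,394. Book value $30,765.
Year 9: ⌊$30,765 × 125%/10⌋ = $3,845. Book value $26,920.
Year 10 (final): $26,920 − $7,600 = $19,320. Book value $7,600.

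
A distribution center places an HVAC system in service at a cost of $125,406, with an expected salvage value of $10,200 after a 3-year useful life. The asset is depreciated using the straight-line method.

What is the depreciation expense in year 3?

$38,402

Depreciable base = $125,406 − $10,200 = $115,206.
Annual expense = $115,206 / 3 = $38,402.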